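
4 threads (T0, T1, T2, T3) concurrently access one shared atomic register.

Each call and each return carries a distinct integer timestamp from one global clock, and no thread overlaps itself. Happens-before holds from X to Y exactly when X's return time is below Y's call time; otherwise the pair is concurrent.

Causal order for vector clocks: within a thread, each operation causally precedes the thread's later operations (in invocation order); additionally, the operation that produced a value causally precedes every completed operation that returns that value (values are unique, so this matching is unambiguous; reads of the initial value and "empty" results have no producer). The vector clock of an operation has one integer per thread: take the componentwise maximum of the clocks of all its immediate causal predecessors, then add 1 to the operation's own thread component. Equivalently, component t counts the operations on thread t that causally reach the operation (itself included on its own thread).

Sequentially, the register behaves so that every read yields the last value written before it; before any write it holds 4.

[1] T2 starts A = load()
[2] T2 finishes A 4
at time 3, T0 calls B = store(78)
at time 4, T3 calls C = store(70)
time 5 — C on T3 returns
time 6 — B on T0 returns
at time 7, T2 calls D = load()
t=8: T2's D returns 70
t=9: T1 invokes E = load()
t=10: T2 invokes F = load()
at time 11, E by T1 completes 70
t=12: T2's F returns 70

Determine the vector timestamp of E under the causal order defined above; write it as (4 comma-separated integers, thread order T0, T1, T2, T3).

(0, 1, 0, 1)

root op C, invoked 4: fresh clock plus T3's own tick → (0, 0, 0, 1)
root op A, invoked 1: fresh clock plus T2's own tick → (0, 0, 1, 0)
root op B, invoked 3: fresh clock plus T0's own tick → (1, 0, 0, 0)
invoked at 9, E merges VC(C)=(0, 0, 0, 1) and bumps T1's slot → (0, 1, 0, 1)
invoked at 7, D merges VC(A)=(0, 0, 1, 0), VC(C)=(0, 0, 0, 1) and bumps T2's slot → (0, 0, 2, 1)
invoked at 10, F merges VC(C)=(0, 0, 0, 1), VC(D)=(0, 0, 2, 1) and bumps T2's slot → (0, 0, 3, 1)
target: VC(E) = (0, 1, 0, 1)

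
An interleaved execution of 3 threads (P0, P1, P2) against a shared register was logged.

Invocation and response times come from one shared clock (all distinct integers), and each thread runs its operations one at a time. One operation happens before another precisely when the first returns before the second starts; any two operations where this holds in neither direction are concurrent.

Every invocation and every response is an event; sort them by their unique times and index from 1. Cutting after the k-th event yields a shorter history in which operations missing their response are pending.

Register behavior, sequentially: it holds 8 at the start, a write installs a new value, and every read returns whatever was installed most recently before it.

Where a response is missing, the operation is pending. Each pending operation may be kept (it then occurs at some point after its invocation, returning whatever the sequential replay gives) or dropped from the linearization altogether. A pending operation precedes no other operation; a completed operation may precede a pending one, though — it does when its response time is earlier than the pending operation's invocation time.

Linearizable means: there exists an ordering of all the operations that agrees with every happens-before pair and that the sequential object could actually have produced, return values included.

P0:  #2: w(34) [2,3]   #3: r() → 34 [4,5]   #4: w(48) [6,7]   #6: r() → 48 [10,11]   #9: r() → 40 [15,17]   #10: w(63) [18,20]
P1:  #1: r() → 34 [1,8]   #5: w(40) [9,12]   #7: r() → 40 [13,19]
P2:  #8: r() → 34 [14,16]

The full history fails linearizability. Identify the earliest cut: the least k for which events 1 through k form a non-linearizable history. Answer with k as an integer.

16

events 1..15 are still linearizable — one witness is #2, #1, #3, #4, #6, #5:
after step 1 (#2 w(34)): value 34
after step 2 (#1 r() → 34): value 34
after step 3 (#3 r() → 34): value 34
after step 4 (#4 w(48)): value 48
after step 5 (#6 r() → 48): value 48
after step 6 (#5 w(40)): value 40
at event 16 (#8's time-16 response) nothing linearizes any more
completion choices over the 2 pending operations (#7, #9) were checked; none helps
one such order, #1, #2, #3, #4, #5, #6, #8 (pending dropped), breaks at step 1 where #1 r() → 34 is illegal
one such order, #1, #2, #3, #4, #6, #5, #8 (pending dropped), breaks at step 1 where #1 r() → 34 is illegal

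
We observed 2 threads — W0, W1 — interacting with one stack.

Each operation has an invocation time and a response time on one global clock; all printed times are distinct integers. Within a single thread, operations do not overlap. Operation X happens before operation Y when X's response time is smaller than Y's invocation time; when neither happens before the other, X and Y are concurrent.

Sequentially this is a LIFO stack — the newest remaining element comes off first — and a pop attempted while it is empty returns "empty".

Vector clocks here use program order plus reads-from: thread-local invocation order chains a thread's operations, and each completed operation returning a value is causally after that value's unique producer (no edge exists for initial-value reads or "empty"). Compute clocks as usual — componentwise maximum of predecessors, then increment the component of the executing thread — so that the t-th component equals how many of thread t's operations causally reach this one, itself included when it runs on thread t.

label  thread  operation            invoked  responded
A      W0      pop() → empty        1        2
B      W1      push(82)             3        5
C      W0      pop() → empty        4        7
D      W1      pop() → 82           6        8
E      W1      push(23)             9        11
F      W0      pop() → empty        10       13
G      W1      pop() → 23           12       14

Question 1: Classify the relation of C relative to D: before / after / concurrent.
C spans [4,7], D spans [6,8]
the intervals overlap in both directions

concurrent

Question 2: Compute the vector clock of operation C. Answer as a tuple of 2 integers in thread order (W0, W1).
VC(B, invoked at 3): no causal predecessors; +1 on W1 → (0, 1)
VC(A, invoked at 1): no causal predecessors; +1 on W0 → (1, 0)
invoked at 6, D merges VC(B)=(0, 1) and bumps W1's slot → (0, 2)
invoked at 4, C merges VC(A)=(1, 0) and bumps W0's slot → (2, 0)
invoked at 9, E merges VC(D)=(0, 2) and bumps W1's slot → (0, 3)
invoked at 10, F merges VC(C)=(2, 0) and bumps W0's slot → (3, 0)
invoked at 12, G merges VC(E)=(0, 3) and bumps W1's slot → (0, 4)
target: VC(C) = (2, 0)

(2, 0)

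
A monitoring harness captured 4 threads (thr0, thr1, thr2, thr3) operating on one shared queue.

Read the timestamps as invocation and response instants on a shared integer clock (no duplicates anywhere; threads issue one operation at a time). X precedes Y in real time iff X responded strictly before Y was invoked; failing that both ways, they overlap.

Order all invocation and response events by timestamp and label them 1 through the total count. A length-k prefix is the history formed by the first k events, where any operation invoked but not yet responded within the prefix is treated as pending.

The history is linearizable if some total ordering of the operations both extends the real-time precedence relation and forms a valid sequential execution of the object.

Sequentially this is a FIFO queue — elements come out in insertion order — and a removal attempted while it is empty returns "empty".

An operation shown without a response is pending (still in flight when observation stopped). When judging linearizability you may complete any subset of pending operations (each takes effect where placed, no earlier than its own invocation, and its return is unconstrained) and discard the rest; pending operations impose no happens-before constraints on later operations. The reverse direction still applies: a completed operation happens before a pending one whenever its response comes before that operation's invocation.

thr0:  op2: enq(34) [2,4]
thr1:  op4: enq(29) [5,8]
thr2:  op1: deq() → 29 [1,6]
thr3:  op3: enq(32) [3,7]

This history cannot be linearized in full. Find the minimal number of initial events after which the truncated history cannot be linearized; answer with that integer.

6

events 1..5 are still linearizable — one witness is op1, op2:
after step 1 (op1 deq() (pending, included)): queue <>
after step 2 (op2 enq(34)): queue <34>
once event 6 joins (op1's response, time 6), exhaustive search finds no witness
every completion of the 2 pending operations (op3, op4) was checked; none linearizes
take op1, op2 (pending dropped): step 1 already fails, because op1 deq() → 29 cannot occur there
take op2, op1 (pending dropped): step 2 already fails, because op1 deq() → 29 cannot occur there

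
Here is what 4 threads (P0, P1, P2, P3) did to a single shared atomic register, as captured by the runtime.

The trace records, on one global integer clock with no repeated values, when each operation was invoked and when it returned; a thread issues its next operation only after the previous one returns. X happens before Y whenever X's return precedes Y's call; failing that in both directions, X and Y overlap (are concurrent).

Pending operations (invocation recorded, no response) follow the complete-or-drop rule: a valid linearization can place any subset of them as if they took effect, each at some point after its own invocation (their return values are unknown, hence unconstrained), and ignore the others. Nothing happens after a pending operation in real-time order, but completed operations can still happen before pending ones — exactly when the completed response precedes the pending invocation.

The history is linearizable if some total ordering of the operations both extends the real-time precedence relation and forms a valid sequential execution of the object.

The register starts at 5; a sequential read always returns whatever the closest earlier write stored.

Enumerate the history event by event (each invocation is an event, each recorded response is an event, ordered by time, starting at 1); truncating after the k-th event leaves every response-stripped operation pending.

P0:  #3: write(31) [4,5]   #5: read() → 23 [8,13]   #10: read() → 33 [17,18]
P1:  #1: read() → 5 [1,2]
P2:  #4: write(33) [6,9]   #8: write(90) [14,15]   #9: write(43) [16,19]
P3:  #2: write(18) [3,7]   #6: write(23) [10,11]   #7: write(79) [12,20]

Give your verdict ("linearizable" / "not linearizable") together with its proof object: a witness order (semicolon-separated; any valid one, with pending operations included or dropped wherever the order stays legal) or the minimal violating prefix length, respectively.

not linearizable — minimal violating prefix: 18 events

prefix check: 1..17 passes, 1..18 fails once #10's time-18 response joins
real-time-consistent orders of the 8 completed operations: 8 — all fail the atomic register replay
include/drop combinations of the 2 pending operations (#7, #9) were all tried; none helps
e.g. #1, #2, #3, #4, #5, #6, #8, #10 (pending dropped): illegal at step 5, since #5 read() → 23 cannot apply there
e.g. #1, #2, #3, #4, #6, #5, #8, #10 (pending dropped): illegal at step 8, since #10 read() → 33 cannot apply there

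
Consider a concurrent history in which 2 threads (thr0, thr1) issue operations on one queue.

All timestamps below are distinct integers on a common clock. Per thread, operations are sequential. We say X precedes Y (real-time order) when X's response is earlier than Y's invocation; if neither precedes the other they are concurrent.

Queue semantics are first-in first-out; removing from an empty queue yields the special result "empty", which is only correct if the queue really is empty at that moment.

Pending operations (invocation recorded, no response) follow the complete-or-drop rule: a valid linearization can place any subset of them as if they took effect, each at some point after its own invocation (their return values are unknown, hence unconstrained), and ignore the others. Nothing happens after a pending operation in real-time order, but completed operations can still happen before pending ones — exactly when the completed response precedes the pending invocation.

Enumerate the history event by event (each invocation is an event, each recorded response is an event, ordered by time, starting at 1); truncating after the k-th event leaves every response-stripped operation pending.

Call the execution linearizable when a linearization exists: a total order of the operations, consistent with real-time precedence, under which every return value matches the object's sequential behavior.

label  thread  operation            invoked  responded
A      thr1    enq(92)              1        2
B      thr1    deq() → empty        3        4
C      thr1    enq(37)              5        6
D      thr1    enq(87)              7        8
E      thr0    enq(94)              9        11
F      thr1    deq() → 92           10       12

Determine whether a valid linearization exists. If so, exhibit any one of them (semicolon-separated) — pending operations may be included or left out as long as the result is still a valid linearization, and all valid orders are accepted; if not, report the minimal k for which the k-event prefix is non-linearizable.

the violation lands at event 4, B's response at time 4: events 1..3 linearize, events 1..4 do not
one real-time candidate order over the 2 completed operations — the queue replay rejects it
take A, B: step 2 already fails, because B deq() → empty cannot occur there

not linearizable — minimal violating prefix: 4 events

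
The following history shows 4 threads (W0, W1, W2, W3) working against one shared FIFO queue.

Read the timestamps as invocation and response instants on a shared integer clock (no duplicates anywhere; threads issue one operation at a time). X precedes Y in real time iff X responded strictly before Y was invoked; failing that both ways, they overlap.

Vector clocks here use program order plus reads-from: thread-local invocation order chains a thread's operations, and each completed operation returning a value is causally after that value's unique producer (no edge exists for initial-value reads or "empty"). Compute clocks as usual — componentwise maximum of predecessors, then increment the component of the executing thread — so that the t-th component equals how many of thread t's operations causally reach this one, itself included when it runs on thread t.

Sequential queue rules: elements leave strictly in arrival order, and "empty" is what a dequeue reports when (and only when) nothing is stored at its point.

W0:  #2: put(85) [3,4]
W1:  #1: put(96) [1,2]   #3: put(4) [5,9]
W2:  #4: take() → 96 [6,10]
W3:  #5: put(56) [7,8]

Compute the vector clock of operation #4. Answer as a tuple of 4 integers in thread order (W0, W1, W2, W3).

root op #5, invoked 7: fresh clock plus W3's own tick → (0, 0, 0, 1)
root op #1, invoked 1: fresh clock plus W1's own tick → (0, 1, 0, 0)
root op #2, invoked 3: fresh clock plus W0's own tick → (1, 0, 0, 0)
merge at #4 (invoked 6): VC(#1)=(0, 1, 0, 0), own-thread bump on W2 → (0, 1, 1, 0)
merge at #3 (invoked 5): VC(#1)=(0, 1, 0, 0), own-thread bump on W1 → (0, 2, 0, 0)
target: VC(#4) = (0, 1, 1, 0)

(0, 1, 1, 0)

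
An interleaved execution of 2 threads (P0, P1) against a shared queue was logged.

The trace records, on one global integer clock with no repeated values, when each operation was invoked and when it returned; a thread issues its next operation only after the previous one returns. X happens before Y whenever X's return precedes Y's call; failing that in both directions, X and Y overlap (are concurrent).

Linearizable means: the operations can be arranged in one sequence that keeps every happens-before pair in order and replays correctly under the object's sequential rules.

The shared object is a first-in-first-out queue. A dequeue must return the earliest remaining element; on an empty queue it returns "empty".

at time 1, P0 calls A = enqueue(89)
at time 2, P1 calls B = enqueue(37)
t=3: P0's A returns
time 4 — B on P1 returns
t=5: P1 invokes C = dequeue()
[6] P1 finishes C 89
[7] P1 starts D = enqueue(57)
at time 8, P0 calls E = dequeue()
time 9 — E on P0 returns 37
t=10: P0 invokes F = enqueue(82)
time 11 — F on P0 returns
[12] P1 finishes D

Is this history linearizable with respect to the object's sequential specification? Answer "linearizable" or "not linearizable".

linearizable

a witness: A, B, C, D, E, F
1. A enqueue(89), leaving queue <89>
2. B enqueue(37), leaving queue <89,37>
3. C dequeue() → 89, leaving queue <37>
4. D enqueue(57), leaving queue <37,57>
5. E dequeue() → 37, leaving queue <57>
6. F enqueue(82), leaving queue <57,82>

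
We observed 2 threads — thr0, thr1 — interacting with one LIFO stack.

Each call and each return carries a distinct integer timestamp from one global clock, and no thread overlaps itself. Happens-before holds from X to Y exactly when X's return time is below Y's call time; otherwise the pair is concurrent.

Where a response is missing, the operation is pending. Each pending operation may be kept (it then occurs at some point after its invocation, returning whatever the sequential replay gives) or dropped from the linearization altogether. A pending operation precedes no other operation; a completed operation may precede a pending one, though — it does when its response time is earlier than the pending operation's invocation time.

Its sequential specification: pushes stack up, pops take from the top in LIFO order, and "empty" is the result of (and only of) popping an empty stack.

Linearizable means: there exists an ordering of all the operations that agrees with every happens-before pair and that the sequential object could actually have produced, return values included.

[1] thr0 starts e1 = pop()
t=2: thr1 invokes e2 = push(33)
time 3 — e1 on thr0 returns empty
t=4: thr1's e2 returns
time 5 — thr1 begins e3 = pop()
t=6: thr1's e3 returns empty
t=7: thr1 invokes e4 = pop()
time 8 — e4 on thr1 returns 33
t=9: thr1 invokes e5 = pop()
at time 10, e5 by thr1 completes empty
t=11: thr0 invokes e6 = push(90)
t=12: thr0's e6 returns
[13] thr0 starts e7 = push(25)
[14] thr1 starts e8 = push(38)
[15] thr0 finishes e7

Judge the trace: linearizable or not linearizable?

not linearizable

the violation lands at event 6, e3's response at time 6: events 1..5 linearize, events 1..6 do not
no legal order exists: 2 real-time-consistent candidates over 3 completed LIFO stack operations, all rejected
take e1, e2, e3: step 3 already fails, because e3 pop() → empty cannot occur there
take e2, e1, e3: step 2 already fails, because e1 pop() → empty cannot occur there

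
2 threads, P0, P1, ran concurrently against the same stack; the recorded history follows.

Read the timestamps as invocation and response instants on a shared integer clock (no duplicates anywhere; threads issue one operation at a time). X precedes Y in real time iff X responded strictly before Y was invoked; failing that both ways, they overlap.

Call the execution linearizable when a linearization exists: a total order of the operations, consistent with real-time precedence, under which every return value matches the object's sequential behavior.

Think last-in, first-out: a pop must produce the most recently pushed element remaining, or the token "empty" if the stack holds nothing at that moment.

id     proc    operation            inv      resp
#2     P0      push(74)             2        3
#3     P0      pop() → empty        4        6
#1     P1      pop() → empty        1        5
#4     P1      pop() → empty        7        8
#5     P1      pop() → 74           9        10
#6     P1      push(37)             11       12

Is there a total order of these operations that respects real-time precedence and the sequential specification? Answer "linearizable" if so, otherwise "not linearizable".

events 1..5 are fine; event 6 — the response of #3 at time 6 — makes the prefix non-linearizable
checked exhaustively: 3 real-time-consistent orders of 3 completed operations, zero legal stack replays
take #1, #2, #3: step 3 already fails, because #3 pop() → empty cannot occur there
take #2, #1, #3: step 2 already fails, because #1 pop() → empty cannot occur there

not linearizable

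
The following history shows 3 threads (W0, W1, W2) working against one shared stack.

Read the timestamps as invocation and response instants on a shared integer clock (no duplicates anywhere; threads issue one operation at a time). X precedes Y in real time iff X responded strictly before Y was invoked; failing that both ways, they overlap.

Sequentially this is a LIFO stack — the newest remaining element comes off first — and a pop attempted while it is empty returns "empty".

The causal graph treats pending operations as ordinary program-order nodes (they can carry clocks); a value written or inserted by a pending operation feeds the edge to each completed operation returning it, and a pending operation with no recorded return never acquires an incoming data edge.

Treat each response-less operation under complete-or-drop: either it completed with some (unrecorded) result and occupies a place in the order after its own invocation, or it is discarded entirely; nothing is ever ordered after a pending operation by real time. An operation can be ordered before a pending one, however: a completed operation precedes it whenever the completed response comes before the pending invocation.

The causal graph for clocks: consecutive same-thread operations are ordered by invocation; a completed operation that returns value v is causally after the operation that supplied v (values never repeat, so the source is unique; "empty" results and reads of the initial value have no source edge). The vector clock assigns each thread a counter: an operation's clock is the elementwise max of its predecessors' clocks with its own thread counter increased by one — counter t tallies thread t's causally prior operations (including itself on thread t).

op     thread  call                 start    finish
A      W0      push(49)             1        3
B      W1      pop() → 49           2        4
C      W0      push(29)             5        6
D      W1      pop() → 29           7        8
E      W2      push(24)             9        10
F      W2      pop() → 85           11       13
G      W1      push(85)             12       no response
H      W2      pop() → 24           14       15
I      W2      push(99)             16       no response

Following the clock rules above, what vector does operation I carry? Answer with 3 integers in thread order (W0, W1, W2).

no predecessors for E (invoked 9): W2 increments from zero → (0, 0, 1)
no predecessors for A (invoked 1): W0 increments from zero → (1, 0, 0)
merge at B (invoked 2): VC(A)=(1, 0, 0), own-thread bump on W1 → (1, 1, 0)
merge at C (invoked 5): VC(A)=(1, 0, 0), own-thread bump on W0 → (2, 0, 0)
merge at D (invoked 7): VC(B)=(1, 1, 0), VC(C)=(2, 0, 0), own-thread bump on W1 → (2, 2, 0)
merge at G (invoked 12): VC(D)=(2, 2, 0), own-thread bump on W1 → (2, 3, 0)
merge at F (invoked 11): VC(E)=(0, 0, 1), VC(G)=(2, 3, 0), own-thread bump on W2 → (2, 3, 2)
merge at H (invoked 14): VC(E)=(0, 0, 1), VC(F)=(2, 3, 2), own-thread bump on W2 → (2, 3, 3)
merge at I (invoked 16): VC(H)=(2, 3, 3), own-thread bump on W2 → (2, 3, 4)
target: VC(I) = (2, 3, 4)

(2, 3, 4)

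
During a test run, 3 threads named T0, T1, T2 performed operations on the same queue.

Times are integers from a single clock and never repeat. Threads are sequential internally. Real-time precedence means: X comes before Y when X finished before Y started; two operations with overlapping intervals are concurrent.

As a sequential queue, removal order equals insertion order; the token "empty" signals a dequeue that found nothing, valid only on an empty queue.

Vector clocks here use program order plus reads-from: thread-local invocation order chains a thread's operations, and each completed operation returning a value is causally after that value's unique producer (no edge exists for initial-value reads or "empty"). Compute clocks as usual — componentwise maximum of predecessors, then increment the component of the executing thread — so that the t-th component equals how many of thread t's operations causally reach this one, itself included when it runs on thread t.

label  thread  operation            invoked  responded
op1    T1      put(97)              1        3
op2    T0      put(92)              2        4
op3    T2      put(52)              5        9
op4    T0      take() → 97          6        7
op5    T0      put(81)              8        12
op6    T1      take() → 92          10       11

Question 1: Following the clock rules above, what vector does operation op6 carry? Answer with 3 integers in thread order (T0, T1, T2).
no predecessors for op3 (invoked 5): T2 increments from zero → (0, 0, 1)
no predecessors for op1 (invoked 1): T1 increments from zero → (0, 1, 0)
no predecessors for op2 (invoked 2): T0 increments from zero → (1, 0, 0)
VC(op6, invoked at 10): max of VC(op1)=(0, 1, 0), VC(op2)=(1, 0, 0), then +1 on thread T1 → (1, 2, 0)
VC(op4, invoked at 6): max of VC(op1)=(0, 1, 0), VC(op2)=(1, 0, 0), then +1 on thread T0 → (2, 1, 0)
VC(op5, invoked at 8): max of VC(op4)=(2, 1, 0), then +1 on thread T0 → (3, 1, 0)
target: VC(op6) = (1, 2, 0)

(1, 2, 0)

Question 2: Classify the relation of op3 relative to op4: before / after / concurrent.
op3 spans [5,9], op4 spans [6,7]
the intervals overlap in both directions

concurrent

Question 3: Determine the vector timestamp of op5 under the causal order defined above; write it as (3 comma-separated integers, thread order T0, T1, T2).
root op op3, invoked 5: fresh clock plus T2's own tick → (0, 0, 1)
root op op1, invoked 1: fresh clock plus T1's own tick → (0, 1, 0)
root op op2, invoked 2: fresh clock plus T0's own tick → (1, 0, 0)
from VC(op1)=(0, 1, 0), VC(op2)=(1, 0, 0), op6 (invoked 10) maxes components and bumps T1 → (1, 2, 0)
from VC(op1)=(0, 1, 0), VC(op2)=(1, 0, 0), op4 (invoked 6) maxes components and bumps T0 → (2, 1, 0)
from VC(op4)=(2, 1, 0), op5 (invoked 8) maxes components and bumps T0 → (3, 1, 0)
target: VC(op5) = (3, 1, 0)

(3, 1, 0)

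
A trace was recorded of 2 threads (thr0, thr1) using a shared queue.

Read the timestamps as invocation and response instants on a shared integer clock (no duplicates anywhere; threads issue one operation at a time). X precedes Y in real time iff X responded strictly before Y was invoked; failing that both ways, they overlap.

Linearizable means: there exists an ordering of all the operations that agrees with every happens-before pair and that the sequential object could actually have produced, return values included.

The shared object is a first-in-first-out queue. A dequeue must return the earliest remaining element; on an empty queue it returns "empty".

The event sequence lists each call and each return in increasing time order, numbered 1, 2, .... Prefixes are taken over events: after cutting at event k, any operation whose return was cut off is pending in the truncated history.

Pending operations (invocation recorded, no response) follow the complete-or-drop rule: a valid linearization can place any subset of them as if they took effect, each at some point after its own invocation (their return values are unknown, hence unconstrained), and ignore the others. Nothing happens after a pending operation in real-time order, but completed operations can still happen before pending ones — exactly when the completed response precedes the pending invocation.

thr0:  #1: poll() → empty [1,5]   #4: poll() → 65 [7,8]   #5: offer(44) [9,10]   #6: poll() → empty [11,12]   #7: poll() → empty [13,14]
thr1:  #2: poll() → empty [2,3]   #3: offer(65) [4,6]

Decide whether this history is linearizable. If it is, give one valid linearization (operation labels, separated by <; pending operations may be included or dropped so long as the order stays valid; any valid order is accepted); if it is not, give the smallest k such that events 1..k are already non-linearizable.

not linearizable — minimal violating prefix: 12 events

already the first 12 events (up to #6's response at time 12) admit no linearization; the first 11 still do
every one of the 3 real-time-consistent orders over 6 completed queue ops fails the sequential spec
e.g. #1, #2, #3, #4, #5, #6: illegal at step 6, since #6 poll() → empty cannot apply there
e.g. #2, #1, #3, #4, #5, #6: illegal at step 6, since #6 poll() → empty cannot apply there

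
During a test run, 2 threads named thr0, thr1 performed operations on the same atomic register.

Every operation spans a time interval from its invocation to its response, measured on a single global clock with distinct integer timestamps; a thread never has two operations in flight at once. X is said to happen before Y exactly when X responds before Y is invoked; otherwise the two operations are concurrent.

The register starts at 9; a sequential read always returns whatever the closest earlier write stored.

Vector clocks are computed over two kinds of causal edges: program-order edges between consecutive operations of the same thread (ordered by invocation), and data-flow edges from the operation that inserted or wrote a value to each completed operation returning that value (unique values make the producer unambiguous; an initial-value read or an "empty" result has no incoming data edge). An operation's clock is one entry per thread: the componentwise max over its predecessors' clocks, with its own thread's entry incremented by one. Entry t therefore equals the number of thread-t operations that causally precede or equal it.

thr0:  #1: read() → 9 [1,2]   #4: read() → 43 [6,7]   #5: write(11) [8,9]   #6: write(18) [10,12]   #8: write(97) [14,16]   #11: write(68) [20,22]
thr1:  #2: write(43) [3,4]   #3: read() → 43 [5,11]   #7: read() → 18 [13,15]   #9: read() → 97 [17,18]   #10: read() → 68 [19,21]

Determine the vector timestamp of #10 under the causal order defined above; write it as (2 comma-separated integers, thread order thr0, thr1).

invoked at 3, #2 has no predecessors; its own thr1 bump gives (0, 1)
invoked at 1, #1 has no predecessors; its own thr0 bump gives (1, 0)
from VC(#2)=(0, 1), #3 (invoked 5) maxes components and bumps thr1 → (0, 2)
from VC(#1)=(1, 0), VC(#2)=(0, 1), #4 (invoked 6) maxes components and bumps thr0 → (2, 1)
from VC(#4)=(2, 1), #5 (invoked 8) maxes components and bumps thr0 → (3, 1)
from VC(#5)=(3, 1), #6 (invoked 10) maxes components and bumps thr0 → (4, 1)
from VC(#6)=(4, 1), #8 (invoked 14) maxes components and bumps thr0 → (5, 1)
from VC(#3)=(0, 2), VC(#6)=(4, 1), #7 (invoked 13) maxes components and bumps thr1 → (4, 3)
from VC(#8)=(5, 1), #11 (invoked 20) maxes components and bumps thr0 → (6, 1)
from VC(#7)=(4, 3), VC(#8)=(5, 1), #9 (invoked 17) maxes components and bumps thr1 → (5, 4)
from VC(#9)=(5, 4), VC(#11)=(6, 1), #10 (invoked 19) maxes components and bumps thr1 → (6, 5)
target: VC(#10) = (6, 5)

(6, 5)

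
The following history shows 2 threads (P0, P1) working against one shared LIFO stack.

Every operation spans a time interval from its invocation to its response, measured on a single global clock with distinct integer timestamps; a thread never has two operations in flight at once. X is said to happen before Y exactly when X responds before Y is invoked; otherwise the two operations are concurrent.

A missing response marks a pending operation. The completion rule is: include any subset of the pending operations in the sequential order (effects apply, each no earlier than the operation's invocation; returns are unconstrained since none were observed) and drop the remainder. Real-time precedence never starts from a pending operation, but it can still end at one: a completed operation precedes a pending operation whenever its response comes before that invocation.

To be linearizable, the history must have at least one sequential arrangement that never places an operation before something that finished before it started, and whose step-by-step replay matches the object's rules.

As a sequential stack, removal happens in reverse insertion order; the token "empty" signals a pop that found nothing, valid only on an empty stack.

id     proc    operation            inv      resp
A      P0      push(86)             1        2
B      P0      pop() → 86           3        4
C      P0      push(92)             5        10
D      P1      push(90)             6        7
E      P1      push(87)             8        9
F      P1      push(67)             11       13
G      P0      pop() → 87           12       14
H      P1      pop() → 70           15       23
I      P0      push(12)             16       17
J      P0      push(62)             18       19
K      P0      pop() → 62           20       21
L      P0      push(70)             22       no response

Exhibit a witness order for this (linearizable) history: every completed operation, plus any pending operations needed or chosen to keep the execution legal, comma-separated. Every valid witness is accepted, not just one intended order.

A, B, C, D, E, G, F, I, J, K, L, H

1. A push(86), leaving stack <86>
2. B pop() → 86, leaving stack <>
3. C push(92), leaving stack <92>
4. D push(90), leaving stack <92,90>
5. E push(87), leaving stack <92,90,87>
6. G pop() → 87, leaving stack <92,90>
7. F push(67), leaving stack <92,90,67>
8. I push(12), leaving stack <92,90,67,12>
9. J push(62), leaving stack <92,90,67,12,62>
10. K pop() → 62, leaving stack <92,90,67,12>
11. L push(70) (pending, included), leaving stack <92,90,67,12,70>
12. H pop() → 70, leaving stack <92,90,67,12>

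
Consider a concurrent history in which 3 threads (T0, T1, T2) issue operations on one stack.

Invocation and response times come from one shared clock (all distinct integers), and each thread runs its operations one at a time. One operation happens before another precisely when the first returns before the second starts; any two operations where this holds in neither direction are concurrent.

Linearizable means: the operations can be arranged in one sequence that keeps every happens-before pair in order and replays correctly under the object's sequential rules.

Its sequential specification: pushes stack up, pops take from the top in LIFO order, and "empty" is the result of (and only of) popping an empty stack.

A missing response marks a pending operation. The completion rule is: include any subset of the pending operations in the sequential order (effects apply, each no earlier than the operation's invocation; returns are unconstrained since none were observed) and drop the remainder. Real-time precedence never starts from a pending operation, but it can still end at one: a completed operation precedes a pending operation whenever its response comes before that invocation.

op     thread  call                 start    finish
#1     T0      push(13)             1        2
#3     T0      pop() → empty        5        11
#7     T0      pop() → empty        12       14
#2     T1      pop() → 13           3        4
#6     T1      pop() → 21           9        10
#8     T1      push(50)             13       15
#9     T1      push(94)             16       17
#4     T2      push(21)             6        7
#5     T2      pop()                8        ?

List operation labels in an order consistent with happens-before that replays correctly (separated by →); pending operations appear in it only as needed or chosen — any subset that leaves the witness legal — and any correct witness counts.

1. #1 push(13), leaving stack <13>
2. #2 pop() → 13, leaving stack <>
3. #3 pop() → empty, leaving stack <>
4. #4 push(21), leaving stack <21>
5. #6 pop() → 21, leaving stack <>
6. #5 pop() (pending, included), leaving stack <>
7. #7 pop() → empty, leaving stack <>
8. #8 push(50), leaving stack <50>
9. #9 push(94), leaving stack <50,94>

#1 → #2 → #3 → #4 → #6 → #5 → #7 → #8 → #9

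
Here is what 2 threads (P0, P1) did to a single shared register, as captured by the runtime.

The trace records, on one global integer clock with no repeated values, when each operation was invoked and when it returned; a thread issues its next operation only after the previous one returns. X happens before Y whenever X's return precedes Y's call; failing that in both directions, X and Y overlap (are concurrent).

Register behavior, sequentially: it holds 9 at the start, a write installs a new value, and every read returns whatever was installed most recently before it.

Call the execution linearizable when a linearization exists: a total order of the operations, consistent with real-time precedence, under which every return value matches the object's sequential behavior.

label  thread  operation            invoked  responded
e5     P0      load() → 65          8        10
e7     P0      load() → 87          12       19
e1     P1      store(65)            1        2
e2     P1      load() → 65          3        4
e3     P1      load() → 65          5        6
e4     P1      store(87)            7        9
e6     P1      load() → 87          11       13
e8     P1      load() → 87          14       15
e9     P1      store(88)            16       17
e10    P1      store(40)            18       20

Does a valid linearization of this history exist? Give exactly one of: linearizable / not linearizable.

linearizable

one valid linearization: e1, e2, e3, e5, e4, e6, e7, e8, e9, e10
after step 1 (e1 store(65)): value 65
after step 2 (e2 load() → 65): value 65
after step 3 (e3 load() → 65): value 65
after step 4 (e5 load() → 65): value 65
after step 5 (e4 store(87)): value 87
after step 6 (e6 load() → 87): value 87
after step 7 (e7 load() → 87): value 87
after step 8 (e8 load() → 87): value 87
after step 9 (e9 store(88)): value 88
after step 10 (e10 store(40)): value 40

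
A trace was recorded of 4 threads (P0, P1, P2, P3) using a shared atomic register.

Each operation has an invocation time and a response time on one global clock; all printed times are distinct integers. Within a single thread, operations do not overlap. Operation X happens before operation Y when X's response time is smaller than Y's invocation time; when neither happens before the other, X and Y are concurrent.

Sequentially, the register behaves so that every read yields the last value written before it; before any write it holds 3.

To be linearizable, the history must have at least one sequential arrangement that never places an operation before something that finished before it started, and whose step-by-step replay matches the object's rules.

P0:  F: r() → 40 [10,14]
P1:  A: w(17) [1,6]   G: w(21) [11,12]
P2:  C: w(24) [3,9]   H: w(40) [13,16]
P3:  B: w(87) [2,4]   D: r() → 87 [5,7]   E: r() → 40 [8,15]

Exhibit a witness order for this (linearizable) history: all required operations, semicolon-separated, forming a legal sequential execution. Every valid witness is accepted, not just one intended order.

1. A w(17), leaving value 17
2. B w(87), leaving value 87
3. D r() → 87, leaving value 87
4. C w(24), leaving value 24
5. G w(21), leaving value 21
6. H w(40), leaving value 40
7. E r() → 40, leaving value 40
8. F r() → 40, leaving value 40

A; B; D; C; G; H; E; F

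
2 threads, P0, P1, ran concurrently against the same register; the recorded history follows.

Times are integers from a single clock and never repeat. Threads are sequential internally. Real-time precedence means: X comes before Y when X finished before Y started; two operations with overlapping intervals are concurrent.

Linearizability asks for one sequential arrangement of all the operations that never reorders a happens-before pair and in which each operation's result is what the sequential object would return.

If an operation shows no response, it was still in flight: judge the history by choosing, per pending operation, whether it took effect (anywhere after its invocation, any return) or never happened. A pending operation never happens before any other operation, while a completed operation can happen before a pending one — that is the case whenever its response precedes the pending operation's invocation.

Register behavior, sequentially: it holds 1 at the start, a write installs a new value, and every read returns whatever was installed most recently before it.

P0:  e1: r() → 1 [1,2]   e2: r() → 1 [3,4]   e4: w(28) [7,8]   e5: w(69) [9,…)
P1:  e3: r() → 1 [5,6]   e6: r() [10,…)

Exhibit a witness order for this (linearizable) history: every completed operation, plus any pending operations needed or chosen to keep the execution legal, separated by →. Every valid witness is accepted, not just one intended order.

1. e1 r() → 1, leaving value 1
2. e2 r() → 1, leaving value 1
3. e3 r() → 1, leaving value 1
4. e4 w(28), leaving value 28

e1 → e2 → e3 → e4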